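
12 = 12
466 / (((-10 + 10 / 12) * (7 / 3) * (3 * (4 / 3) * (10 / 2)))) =-2097 / 1925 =-1.09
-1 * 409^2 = -167281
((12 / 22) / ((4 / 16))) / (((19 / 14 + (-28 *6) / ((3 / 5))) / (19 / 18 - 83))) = 82600 / 128733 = 0.64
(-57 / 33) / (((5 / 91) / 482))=-833378 / 55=-15152.33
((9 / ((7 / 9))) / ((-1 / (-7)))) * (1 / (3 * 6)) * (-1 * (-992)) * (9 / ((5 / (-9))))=-361584 / 5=-72316.80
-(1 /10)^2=-1 /100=-0.01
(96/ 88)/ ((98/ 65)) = 390/ 539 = 0.72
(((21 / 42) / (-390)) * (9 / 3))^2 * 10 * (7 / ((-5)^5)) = -7 / 21125000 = -0.00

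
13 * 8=104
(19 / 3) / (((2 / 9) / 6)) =171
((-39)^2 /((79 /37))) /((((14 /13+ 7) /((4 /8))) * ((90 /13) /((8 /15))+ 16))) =1.52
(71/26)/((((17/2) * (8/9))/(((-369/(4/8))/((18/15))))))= -392985/1768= -222.28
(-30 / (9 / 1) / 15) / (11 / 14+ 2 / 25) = -700 / 2727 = -0.26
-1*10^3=-1000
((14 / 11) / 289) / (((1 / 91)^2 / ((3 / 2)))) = 173901 / 3179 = 54.70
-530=-530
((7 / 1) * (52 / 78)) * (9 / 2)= 21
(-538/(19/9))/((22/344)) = -832824/209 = -3984.80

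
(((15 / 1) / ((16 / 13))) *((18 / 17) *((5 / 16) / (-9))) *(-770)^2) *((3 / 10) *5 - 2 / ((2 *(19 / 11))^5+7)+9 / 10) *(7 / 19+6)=-67341123525400725 / 16612541168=-4053631.70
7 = 7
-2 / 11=-0.18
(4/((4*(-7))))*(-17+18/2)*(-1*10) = -80/7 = -11.43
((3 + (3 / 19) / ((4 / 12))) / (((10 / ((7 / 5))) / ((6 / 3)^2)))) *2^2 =3696 / 475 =7.78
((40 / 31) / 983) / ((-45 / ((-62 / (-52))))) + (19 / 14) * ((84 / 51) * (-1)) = -4370486 / 1955187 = -2.24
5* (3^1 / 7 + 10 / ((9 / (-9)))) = -335 / 7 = -47.86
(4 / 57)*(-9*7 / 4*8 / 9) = -56 / 57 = -0.98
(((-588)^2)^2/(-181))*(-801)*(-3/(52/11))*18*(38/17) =-540321029356002048/40001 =-13507688041699.01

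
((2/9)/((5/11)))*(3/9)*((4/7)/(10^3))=11/118125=0.00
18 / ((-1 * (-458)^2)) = -9 / 104882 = -0.00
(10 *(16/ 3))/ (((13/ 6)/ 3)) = 960/ 13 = 73.85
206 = 206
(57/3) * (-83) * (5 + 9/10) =-93043/10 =-9304.30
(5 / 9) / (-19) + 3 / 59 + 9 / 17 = 94507 / 171513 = 0.55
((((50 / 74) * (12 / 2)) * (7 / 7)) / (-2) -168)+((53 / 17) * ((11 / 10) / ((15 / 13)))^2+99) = -965109511 / 14152500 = -68.19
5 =5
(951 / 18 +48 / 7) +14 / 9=7717 / 126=61.25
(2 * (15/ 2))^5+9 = 759384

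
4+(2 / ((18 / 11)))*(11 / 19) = 805 / 171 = 4.71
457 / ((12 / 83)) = 3160.92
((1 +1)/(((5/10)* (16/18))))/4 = 9/8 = 1.12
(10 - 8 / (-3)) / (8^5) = 19 / 49152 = 0.00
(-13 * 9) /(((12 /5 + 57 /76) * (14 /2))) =-260 /49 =-5.31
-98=-98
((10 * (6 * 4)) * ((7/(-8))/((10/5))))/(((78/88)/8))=-12320/13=-947.69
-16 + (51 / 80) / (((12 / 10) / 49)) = 321 / 32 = 10.03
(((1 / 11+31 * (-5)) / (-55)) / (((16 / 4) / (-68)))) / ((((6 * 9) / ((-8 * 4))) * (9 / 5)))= 154496 / 9801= 15.76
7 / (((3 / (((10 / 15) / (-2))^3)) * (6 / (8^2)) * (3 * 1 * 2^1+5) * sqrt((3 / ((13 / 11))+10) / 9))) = -224 * sqrt(2119) / 145233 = -0.07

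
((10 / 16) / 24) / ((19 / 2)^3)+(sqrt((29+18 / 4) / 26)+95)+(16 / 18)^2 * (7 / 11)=sqrt(871) / 26+4669224581 / 48890952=96.64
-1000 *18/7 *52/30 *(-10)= 312000/7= 44571.43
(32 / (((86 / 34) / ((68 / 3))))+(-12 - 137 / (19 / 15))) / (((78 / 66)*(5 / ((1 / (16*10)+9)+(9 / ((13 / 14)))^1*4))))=10380436561 / 7706400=1346.99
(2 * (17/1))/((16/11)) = 187/8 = 23.38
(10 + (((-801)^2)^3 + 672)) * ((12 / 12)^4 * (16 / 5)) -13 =4225859747993687663 / 5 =845171949598737532.60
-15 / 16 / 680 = -3 / 2176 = -0.00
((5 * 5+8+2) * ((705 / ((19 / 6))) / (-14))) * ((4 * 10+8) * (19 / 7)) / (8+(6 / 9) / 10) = -7614000 / 847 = -8989.37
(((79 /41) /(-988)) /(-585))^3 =493039 /13307301667993214232000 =0.00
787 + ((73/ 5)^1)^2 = 25004/ 25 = 1000.16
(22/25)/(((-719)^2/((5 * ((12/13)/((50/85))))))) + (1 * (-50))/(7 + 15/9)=-969299631/168012325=-5.77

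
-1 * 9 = -9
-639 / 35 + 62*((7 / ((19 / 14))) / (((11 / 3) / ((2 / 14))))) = -42411 / 7315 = -5.80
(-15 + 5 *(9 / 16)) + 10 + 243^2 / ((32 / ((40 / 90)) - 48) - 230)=-475997 / 1648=-288.83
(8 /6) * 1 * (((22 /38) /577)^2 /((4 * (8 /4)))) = 121 /721124214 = 0.00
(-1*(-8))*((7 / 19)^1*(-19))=-56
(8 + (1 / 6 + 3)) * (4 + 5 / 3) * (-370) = -210715 / 9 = -23412.78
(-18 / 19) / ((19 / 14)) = -252 / 361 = -0.70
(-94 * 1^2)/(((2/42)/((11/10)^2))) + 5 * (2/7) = -835489/350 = -2387.11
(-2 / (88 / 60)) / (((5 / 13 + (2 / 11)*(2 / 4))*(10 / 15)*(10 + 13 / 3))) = -1755 / 5848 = -0.30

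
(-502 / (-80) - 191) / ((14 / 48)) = -22167 / 35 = -633.34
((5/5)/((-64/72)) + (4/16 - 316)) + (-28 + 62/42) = -57691/168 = -343.40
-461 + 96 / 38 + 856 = 7553 / 19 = 397.53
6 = 6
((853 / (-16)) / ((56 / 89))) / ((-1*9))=75917 / 8064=9.41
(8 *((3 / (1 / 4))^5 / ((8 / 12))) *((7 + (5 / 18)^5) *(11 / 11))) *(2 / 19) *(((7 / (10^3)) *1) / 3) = 2963542624 / 577125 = 5135.01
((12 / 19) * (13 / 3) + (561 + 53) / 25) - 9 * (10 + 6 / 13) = -412842 / 6175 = -66.86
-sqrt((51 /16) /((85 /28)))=-sqrt(105) /10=-1.02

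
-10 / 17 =-0.59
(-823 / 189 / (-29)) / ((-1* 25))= -823 / 137025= -0.01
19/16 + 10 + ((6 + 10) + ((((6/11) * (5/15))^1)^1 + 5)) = 5697/176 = 32.37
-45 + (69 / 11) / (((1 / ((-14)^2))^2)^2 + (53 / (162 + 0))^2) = 155098416539889 / 11400101582507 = 13.61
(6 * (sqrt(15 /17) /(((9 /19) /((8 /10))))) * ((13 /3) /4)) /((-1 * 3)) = -494 * sqrt(255) /2295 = -3.44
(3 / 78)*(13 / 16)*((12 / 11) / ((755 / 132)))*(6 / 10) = 27 / 7550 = 0.00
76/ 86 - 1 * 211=-9035/ 43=-210.12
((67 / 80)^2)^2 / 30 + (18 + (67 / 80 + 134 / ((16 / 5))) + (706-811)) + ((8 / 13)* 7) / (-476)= -12024930282259 / 271564800000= -44.28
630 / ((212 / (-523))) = -164745 / 106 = -1554.20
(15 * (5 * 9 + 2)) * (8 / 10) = 564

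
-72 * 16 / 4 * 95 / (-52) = 6840 / 13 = 526.15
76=76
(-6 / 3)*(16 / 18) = -16 / 9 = -1.78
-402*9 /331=-3618 /331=-10.93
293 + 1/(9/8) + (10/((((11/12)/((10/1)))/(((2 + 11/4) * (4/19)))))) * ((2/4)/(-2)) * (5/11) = 306545/1089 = 281.49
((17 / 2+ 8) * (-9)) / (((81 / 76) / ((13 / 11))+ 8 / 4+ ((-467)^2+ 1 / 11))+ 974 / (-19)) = -537966 / 789888883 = -0.00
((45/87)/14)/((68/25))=375/27608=0.01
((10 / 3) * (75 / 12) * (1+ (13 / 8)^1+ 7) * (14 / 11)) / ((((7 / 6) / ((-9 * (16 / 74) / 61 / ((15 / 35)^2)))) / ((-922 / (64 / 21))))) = 415072875 / 36112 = 11494.04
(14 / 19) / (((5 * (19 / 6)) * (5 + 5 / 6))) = 72 / 9025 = 0.01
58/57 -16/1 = -854/57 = -14.98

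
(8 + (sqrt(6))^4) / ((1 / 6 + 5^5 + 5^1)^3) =9504 / 6624546273541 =0.00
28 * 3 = 84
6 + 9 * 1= 15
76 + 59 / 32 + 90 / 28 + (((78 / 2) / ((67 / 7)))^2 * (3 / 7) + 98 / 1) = 187204085 / 1005536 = 186.17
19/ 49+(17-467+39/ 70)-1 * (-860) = 201363/ 490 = 410.94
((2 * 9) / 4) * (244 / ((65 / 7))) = 7686 / 65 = 118.25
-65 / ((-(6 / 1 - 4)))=65 / 2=32.50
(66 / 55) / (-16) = -3 / 40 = -0.08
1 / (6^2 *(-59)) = -0.00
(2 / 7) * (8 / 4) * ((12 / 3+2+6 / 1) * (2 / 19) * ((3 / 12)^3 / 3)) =1 / 266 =0.00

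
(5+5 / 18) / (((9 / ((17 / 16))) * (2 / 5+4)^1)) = 8075 / 57024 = 0.14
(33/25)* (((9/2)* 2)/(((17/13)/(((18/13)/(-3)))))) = -1782/425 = -4.19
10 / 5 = 2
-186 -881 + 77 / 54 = -57541 / 54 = -1065.57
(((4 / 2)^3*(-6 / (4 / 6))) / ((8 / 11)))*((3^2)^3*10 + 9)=-722601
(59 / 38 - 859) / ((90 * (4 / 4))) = -10861 / 1140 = -9.53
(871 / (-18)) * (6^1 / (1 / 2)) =-580.67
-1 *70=-70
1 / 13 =0.08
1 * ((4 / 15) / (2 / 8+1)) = 16 / 75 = 0.21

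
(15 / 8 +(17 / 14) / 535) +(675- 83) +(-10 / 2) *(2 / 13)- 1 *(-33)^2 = -193140001 / 389480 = -495.89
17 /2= 8.50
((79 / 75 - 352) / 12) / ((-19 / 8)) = 52642 / 4275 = 12.31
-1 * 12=-12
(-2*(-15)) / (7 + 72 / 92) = 690 / 179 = 3.85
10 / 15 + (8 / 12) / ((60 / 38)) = 49 / 45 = 1.09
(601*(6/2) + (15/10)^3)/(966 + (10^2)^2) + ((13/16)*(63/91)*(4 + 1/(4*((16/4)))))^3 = 1112858481651/91989475328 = 12.10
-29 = -29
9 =9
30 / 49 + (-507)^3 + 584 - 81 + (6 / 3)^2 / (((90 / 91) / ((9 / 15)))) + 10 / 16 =-3831506088281 / 29400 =-130323336.34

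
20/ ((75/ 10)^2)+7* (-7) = -2189/ 45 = -48.64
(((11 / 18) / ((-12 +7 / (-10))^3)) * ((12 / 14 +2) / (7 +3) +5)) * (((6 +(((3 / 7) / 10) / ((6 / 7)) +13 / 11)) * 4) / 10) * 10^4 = -45.62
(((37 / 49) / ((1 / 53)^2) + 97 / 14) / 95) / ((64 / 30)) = 625635 / 59584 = 10.50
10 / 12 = 5 / 6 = 0.83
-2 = -2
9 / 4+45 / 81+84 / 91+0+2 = 2681 / 468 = 5.73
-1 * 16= -16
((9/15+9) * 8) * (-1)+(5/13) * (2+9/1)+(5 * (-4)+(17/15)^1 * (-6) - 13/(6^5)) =-50226029/505440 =-99.37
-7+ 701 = 694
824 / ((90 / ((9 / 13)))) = 412 / 65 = 6.34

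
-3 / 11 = -0.27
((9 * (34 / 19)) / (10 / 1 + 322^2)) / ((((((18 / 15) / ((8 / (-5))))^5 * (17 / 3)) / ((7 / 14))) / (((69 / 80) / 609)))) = -736 / 8998824555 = -0.00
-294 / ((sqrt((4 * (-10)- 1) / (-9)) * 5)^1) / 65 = -882 * sqrt(41) / 13325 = -0.42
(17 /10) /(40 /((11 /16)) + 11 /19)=3553 /122810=0.03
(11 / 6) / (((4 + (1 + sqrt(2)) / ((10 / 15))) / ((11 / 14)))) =1331 / 4326 - 121 * sqrt(2) / 1442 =0.19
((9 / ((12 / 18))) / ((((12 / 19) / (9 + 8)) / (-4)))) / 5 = -2907 / 10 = -290.70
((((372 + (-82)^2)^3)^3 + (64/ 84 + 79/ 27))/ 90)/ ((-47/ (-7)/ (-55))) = -94836812934477256625791504905324731891/ 22842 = -4151861173911096078530405000000000.00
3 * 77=231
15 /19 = 0.79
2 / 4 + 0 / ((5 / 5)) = 1 / 2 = 0.50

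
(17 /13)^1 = 17 /13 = 1.31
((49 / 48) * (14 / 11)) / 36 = 0.04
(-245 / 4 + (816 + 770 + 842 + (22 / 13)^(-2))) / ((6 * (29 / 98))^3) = 11232302977 / 26559621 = 422.91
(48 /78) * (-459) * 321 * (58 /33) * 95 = -2164901040 /143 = -15139168.11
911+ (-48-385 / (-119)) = 14726 / 17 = 866.24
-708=-708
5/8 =0.62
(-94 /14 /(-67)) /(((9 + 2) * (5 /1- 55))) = -0.00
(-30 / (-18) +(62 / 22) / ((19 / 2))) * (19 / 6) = 1231 / 198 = 6.22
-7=-7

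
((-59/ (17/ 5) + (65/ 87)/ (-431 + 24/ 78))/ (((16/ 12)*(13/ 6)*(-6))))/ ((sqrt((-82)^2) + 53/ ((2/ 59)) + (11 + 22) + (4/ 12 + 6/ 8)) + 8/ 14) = 0.00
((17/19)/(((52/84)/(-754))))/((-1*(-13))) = -20706/247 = -83.83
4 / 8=0.50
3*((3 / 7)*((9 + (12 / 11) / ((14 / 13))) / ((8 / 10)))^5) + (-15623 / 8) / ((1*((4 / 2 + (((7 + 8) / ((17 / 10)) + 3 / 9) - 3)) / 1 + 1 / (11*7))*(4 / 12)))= 245386170134525369334789 / 622481707789534208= 394206.23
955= 955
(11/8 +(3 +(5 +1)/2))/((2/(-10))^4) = 36875/8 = 4609.38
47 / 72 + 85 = 6167 / 72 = 85.65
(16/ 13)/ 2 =8/ 13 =0.62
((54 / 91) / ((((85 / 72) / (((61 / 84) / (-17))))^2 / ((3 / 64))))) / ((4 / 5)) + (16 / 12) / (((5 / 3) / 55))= 2621840491169 / 59587222240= 44.00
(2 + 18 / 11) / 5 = 8 / 11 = 0.73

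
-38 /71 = -0.54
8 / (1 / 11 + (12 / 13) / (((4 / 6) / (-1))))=-1144 / 185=-6.18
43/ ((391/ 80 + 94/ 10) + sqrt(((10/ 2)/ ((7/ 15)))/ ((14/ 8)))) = 2.57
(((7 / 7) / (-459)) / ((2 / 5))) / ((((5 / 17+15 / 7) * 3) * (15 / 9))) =-7 / 15660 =-0.00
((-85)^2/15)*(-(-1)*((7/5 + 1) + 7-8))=2023/3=674.33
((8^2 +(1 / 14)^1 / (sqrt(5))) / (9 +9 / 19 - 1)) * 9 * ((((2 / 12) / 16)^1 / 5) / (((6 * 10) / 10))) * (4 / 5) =19 * sqrt(5) / 4508000 +76 / 4025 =0.02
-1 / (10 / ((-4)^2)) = -8 / 5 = -1.60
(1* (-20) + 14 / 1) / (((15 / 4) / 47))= -75.20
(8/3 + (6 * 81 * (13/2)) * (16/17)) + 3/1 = 151921/51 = 2978.84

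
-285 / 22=-12.95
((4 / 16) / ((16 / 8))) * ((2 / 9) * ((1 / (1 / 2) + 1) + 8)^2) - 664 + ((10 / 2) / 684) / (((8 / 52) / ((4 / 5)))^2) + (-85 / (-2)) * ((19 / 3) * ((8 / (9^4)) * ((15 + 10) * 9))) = -487496287 / 831060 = -586.60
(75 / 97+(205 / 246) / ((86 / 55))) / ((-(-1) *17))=65375 / 850884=0.08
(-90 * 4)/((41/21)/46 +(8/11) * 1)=-3825360/8179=-467.71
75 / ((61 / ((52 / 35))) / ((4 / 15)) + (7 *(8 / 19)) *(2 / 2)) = 296400 / 620123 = 0.48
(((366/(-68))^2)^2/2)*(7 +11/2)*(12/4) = 84113484075/5345344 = 15735.84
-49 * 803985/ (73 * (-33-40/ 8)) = 14201.61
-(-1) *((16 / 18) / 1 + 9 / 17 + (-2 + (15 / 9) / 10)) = -127 / 306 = -0.42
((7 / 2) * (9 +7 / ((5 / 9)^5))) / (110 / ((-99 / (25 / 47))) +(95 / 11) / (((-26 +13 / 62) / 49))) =-1916008975881 / 65874625000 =-29.09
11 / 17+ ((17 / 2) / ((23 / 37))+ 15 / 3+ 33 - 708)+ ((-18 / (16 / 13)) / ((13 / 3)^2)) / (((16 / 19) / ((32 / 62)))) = -827140241 / 1260584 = -656.16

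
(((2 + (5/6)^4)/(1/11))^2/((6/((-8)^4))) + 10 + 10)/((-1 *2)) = -5009155906/19683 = -254491.49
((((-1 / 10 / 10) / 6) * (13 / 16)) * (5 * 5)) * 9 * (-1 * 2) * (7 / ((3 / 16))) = 91 / 4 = 22.75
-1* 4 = -4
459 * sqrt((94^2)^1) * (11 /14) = 237303 /7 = 33900.43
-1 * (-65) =65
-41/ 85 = -0.48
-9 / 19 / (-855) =1 / 1805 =0.00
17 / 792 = 0.02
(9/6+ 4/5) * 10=23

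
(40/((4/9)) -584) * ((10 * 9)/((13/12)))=-41040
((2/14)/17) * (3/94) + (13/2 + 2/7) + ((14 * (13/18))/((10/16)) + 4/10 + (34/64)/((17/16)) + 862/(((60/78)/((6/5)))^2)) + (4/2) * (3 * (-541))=-10106708161/8988750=-1124.37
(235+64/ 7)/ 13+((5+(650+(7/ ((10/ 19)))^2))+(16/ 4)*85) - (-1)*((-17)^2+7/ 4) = 3370231/ 2275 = 1481.42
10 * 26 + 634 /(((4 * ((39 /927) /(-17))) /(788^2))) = -516998281492 /13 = -39769098576.31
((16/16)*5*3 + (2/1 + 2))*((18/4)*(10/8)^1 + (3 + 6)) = 2223/8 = 277.88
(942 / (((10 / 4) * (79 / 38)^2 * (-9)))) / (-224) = 56677 / 1310610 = 0.04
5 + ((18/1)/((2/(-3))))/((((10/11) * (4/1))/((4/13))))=2.72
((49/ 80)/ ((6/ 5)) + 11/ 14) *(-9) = -2613/ 224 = -11.67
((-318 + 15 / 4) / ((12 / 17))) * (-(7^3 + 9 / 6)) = 4907747 / 32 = 153367.09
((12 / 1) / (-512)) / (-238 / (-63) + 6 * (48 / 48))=-27 / 11264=-0.00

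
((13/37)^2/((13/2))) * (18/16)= 0.02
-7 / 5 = -1.40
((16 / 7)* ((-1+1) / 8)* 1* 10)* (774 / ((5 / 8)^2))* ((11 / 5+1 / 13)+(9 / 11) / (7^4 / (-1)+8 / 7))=0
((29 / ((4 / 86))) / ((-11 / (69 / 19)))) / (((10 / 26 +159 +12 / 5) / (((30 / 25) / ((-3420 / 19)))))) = 372853 / 43956880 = 0.01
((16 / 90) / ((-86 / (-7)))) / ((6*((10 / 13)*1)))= 91 / 29025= 0.00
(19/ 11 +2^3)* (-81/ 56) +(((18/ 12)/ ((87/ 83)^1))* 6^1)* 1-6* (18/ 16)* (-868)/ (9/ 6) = 69678825/ 17864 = 3900.52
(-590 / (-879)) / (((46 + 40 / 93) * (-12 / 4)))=-9145 / 1897761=-0.00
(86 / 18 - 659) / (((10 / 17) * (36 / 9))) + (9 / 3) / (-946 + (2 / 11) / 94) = -2039817089 / 7336215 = -278.05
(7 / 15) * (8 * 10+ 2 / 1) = 574 / 15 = 38.27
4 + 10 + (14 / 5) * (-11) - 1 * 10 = -134 / 5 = -26.80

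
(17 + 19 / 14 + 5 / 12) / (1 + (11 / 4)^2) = 6308 / 2877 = 2.19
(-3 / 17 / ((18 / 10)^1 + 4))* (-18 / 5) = 54 / 493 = 0.11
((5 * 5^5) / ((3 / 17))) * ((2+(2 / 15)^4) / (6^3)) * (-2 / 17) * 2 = -1265825 / 6561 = -192.93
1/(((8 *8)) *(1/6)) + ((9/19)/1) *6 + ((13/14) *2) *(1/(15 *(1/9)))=86187/21280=4.05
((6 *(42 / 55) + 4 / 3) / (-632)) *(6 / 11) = -244 / 47795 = -0.01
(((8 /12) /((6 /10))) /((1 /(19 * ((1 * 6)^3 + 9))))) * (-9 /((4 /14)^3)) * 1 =-1832906.25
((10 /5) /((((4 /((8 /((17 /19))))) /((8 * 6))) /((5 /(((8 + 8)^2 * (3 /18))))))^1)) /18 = 95 /68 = 1.40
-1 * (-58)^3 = 195112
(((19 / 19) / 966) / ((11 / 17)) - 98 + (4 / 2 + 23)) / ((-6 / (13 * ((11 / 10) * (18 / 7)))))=447.38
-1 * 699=-699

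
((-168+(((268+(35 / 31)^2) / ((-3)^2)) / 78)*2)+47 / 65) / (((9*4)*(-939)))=140413933 / 28506152610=0.00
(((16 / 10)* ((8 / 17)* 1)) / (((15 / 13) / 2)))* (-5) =-1664 / 255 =-6.53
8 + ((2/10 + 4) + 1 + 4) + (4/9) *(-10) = 574/45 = 12.76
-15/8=-1.88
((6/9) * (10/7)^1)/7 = 0.14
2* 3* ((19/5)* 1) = 114/5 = 22.80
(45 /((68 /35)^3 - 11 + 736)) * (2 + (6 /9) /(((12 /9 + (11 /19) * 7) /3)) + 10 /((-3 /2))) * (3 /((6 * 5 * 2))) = -42403375 /3213144583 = -0.01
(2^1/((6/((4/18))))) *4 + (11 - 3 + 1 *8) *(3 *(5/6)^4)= 211/9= 23.44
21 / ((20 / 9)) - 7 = 49 / 20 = 2.45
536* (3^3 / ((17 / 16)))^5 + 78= 8064612966196398 / 1419857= 5679876893.37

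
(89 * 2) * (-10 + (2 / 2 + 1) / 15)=-26344 / 15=-1756.27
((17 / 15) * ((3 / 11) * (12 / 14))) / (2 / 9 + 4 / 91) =5967 / 5995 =1.00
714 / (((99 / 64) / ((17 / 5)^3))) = 74834816 / 4125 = 18141.77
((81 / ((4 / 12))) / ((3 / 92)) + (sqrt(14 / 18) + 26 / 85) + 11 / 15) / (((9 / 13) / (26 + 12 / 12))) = 13 * sqrt(7) + 4941365 / 17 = 290702.92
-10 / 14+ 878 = 6141 / 7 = 877.29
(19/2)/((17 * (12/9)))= 57/136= 0.42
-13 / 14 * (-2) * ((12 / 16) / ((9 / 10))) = 65 / 42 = 1.55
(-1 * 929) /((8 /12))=-2787 /2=-1393.50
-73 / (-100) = 73 / 100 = 0.73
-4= -4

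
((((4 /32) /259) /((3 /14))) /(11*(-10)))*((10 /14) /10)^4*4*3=-1 /156353120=-0.00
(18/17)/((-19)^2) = 0.00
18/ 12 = 3/ 2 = 1.50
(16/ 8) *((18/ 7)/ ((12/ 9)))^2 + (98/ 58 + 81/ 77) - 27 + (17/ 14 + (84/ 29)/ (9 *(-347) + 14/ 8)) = -276873609/ 17741185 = -15.61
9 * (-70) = -630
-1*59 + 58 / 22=-620 / 11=-56.36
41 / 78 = 0.53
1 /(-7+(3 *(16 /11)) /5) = -55 /337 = -0.16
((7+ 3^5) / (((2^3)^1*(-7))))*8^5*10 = -10240000 / 7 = -1462857.14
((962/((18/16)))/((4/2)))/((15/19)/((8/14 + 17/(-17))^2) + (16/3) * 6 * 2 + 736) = 73112/137535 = 0.53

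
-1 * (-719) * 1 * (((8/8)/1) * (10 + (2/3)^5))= 1770178/243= 7284.68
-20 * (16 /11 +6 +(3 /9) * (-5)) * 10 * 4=-152800 /33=-4630.30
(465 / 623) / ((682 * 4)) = 15 / 54824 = 0.00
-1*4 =-4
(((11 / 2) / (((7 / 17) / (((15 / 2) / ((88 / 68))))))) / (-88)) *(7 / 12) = -1445 / 2816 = -0.51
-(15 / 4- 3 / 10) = -69 / 20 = -3.45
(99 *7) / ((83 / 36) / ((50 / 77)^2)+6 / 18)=62370000 / 522107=119.46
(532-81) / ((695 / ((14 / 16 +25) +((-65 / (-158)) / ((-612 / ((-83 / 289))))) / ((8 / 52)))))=16.79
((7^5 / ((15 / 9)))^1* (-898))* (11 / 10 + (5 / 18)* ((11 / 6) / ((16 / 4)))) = -11114086.27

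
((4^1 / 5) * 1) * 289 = 1156 / 5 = 231.20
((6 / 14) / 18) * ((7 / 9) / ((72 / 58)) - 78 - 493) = -184801 / 13608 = -13.58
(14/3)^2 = 196/9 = 21.78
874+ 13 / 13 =875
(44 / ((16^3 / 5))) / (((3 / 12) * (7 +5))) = 55 / 3072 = 0.02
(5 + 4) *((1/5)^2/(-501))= -3/4175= -0.00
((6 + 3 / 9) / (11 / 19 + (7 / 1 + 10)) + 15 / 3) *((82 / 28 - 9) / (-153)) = 26855 / 126252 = 0.21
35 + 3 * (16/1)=83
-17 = -17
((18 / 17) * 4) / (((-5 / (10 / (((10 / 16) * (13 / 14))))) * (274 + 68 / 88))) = -118272 / 2226575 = -0.05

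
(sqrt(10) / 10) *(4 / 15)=2 *sqrt(10) / 75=0.08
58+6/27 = 524/9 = 58.22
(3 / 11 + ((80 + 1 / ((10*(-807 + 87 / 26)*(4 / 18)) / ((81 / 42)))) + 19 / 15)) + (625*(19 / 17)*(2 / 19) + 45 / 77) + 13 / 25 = 7766456209 / 49730100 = 156.17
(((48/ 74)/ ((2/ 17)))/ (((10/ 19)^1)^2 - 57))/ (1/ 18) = -1325592/ 757649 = -1.75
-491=-491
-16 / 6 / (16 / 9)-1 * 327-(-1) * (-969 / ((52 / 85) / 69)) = -109620.52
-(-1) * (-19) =-19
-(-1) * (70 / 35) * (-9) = -18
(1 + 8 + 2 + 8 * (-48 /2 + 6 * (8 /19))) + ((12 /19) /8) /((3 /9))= -6101 /38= -160.55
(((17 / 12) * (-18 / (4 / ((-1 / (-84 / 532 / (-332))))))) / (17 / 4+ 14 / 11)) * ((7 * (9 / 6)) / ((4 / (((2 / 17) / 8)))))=121429 / 1296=93.70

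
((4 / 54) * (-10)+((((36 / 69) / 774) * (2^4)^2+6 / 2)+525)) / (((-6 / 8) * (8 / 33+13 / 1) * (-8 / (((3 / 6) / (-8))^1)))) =-38731033 / 93353688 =-0.41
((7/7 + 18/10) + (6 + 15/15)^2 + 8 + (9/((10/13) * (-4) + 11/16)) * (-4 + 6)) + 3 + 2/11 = 55.45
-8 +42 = 34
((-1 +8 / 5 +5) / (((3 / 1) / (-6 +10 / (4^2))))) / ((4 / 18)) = -903 / 20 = -45.15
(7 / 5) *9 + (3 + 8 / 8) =83 / 5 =16.60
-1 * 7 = -7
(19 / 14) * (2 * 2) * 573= 21774 / 7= 3110.57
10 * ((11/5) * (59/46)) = 649/23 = 28.22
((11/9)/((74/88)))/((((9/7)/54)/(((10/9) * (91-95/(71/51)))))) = 109500160/70929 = 1543.80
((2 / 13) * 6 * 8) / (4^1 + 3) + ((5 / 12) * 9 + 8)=4661 / 364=12.80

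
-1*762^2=-580644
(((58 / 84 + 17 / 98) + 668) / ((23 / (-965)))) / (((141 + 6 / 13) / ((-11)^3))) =1641737968585 / 6217659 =264044.39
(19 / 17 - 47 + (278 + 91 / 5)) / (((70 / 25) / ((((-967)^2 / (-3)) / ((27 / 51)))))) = -19895888653 / 378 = -52634626.07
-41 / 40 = -1.02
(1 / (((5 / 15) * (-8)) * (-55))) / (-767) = -0.00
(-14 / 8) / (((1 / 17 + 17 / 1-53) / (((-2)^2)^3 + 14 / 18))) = 69377 / 21996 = 3.15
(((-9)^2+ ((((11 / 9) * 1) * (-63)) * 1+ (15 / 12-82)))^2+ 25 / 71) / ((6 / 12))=6692079 / 568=11781.83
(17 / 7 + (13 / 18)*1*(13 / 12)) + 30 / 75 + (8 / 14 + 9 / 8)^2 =2747119 / 423360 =6.49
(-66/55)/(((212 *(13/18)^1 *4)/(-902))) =1.77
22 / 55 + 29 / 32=209 / 160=1.31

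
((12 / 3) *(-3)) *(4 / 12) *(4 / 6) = -8 / 3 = -2.67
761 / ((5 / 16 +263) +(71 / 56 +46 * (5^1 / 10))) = 85232 / 32209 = 2.65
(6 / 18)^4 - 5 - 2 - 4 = -890 / 81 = -10.99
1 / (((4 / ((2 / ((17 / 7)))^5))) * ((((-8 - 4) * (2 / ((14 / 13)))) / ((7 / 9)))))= -1647086 / 498369807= -0.00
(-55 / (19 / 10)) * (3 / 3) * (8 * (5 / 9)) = -128.65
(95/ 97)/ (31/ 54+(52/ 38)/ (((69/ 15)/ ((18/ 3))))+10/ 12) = 0.31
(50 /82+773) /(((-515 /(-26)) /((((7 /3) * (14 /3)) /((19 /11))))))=888992104 /3610665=246.21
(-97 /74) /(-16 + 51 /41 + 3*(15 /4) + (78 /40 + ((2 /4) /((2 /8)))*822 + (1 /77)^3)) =-9078158705 /11374918720012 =-0.00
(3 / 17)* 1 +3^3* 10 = 270.18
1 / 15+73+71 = 2161 / 15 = 144.07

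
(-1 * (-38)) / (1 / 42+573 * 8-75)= 1596 / 189379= 0.01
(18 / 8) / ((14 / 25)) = 225 / 56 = 4.02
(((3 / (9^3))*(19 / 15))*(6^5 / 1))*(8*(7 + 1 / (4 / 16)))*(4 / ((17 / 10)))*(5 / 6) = 1070080 / 153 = 6993.99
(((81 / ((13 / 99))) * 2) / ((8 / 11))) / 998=88209 / 51896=1.70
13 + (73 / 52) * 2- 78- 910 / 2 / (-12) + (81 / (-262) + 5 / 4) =-238435 / 10218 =-23.33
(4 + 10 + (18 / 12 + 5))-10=21 / 2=10.50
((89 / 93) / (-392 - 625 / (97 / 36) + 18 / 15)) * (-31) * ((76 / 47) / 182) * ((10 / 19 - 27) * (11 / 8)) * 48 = -43423990 / 58718933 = -0.74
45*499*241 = 5411655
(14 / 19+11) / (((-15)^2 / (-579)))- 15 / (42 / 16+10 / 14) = -9245293 / 266475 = -34.69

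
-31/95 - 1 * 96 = -9151/95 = -96.33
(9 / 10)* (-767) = -6903 / 10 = -690.30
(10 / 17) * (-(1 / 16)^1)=-0.04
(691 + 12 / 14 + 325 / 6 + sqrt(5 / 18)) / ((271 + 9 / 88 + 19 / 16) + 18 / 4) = 88 * sqrt(10) / 146145 + 2757304 / 1023015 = 2.70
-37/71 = -0.52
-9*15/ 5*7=-189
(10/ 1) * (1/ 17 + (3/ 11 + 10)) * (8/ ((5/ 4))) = 123648/ 187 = 661.22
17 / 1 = 17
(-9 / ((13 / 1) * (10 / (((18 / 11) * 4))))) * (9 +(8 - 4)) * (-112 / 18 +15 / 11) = 17316 / 605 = 28.62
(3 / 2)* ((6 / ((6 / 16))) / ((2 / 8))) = 96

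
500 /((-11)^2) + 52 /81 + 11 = 154603 /9801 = 15.77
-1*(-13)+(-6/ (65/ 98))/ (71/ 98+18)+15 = 27.52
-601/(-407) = 601/407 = 1.48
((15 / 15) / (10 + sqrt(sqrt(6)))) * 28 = 28 / (6^(1 / 4) + 10) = 2.42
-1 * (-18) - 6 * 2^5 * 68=-13038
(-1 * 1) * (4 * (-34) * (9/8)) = 153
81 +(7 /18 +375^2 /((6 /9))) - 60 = 1898630 /9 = 210958.89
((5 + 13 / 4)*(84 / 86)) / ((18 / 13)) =1001 / 172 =5.82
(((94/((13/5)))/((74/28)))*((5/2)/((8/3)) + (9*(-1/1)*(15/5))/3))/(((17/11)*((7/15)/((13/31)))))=-5001975/77996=-64.13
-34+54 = 20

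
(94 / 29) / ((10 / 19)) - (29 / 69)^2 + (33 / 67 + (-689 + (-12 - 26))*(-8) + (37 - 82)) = 5777.47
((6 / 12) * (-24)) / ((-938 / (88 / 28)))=132 / 3283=0.04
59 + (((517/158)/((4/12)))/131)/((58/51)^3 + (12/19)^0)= 400464017567/6784038574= 59.03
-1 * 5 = -5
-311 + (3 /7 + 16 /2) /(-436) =-949231 /3052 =-311.02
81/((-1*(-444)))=27/148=0.18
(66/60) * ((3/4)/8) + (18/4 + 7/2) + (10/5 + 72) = 82.10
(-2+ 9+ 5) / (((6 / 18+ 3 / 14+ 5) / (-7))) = -3528 / 233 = -15.14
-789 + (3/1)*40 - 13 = -682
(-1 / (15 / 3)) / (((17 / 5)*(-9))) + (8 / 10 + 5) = 4442 / 765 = 5.81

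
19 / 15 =1.27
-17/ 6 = -2.83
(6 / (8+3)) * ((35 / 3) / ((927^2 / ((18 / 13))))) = 140 / 13653783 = 0.00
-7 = -7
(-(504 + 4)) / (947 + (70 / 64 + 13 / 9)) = -0.53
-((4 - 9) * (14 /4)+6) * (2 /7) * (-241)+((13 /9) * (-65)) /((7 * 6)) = -794.09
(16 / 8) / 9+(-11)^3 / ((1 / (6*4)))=-287494 / 9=-31943.78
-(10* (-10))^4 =-100000000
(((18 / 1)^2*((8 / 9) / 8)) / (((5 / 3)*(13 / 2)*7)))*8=1728 / 455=3.80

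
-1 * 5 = -5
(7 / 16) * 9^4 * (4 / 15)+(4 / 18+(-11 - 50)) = 126841 / 180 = 704.67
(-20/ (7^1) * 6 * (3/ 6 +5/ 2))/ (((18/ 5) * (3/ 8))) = -800/ 21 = -38.10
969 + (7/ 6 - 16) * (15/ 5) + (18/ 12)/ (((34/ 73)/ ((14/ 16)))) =504461/ 544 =927.32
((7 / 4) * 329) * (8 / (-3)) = -4606 / 3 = -1535.33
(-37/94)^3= -50653/830584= -0.06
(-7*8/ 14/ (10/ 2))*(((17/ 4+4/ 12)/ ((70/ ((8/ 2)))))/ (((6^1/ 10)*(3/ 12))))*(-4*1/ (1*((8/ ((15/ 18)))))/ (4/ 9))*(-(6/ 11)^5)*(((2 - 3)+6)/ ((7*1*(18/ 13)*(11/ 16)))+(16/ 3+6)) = -0.76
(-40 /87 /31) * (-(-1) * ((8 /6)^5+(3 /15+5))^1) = -91504 /655371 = -0.14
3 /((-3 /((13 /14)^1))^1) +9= 113 /14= 8.07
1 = 1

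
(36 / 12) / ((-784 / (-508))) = 381 / 196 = 1.94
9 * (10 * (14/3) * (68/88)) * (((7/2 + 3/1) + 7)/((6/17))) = 273105/22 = 12413.86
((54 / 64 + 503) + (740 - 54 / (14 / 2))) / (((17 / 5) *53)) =1384465 / 201824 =6.86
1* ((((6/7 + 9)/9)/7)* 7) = 23/21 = 1.10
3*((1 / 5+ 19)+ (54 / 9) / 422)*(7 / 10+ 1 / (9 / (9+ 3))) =1236531 / 10550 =117.21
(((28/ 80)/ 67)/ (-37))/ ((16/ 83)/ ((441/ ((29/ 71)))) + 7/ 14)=-18191691/ 64447579390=-0.00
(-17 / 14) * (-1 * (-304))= -2584 / 7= -369.14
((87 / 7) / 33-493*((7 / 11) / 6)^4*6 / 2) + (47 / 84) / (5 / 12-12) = 124112657 / 879162768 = 0.14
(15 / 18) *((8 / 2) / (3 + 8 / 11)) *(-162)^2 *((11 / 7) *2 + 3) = 41378040 / 287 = 144174.36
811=811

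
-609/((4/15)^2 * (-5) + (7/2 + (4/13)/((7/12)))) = -171990/1037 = -165.85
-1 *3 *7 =-21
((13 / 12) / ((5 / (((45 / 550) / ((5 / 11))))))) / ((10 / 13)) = 507 / 10000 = 0.05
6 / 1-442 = -436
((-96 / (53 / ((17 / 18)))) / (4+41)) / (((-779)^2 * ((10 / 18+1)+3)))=-272 / 19779982395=-0.00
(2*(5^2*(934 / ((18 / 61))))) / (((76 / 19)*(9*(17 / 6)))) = 712175 / 459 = 1551.58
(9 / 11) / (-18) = -1 / 22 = -0.05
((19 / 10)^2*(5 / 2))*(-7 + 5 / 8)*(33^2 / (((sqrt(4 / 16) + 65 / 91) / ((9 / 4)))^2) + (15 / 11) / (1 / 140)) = -54119947833 / 239360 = -226102.72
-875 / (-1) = 875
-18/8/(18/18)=-9/4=-2.25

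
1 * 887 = 887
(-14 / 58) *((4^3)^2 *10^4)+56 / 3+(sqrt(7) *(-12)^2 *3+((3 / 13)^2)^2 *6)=-9885734.90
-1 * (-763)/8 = 763/8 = 95.38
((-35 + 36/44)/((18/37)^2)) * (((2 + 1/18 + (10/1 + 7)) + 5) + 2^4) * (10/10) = -46391303/8019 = -5785.17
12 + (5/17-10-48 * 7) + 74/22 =-61774/187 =-330.34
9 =9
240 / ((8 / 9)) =270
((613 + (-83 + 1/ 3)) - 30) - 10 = 1471/ 3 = 490.33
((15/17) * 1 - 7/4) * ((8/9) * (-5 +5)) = 0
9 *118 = 1062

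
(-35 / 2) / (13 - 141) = 35 / 256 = 0.14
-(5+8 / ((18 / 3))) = -19 / 3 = -6.33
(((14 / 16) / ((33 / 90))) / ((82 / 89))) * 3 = 28035 / 3608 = 7.77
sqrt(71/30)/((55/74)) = 37 * sqrt(2130)/825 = 2.07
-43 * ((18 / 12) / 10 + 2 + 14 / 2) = -7869 / 20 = -393.45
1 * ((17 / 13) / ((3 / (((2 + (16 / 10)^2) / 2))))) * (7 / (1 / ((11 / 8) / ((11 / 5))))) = 2261 / 520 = 4.35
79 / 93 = 0.85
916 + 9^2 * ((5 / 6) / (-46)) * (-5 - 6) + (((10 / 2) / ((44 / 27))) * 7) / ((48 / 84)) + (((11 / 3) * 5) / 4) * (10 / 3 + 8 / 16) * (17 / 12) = 217415227 / 218592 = 994.62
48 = 48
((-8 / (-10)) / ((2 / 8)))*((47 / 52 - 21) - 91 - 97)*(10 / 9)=-28856 / 39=-739.90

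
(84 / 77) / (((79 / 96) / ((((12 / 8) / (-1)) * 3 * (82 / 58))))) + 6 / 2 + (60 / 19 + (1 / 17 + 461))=458.78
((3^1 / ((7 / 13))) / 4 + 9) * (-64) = -4656 / 7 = -665.14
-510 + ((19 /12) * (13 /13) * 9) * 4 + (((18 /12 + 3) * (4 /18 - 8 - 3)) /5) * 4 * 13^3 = -85696.60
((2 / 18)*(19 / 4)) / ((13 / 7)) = 133 / 468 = 0.28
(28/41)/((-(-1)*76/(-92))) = -0.83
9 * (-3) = -27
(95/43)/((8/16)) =190/43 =4.42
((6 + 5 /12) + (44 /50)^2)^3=156878610917237 /421875000000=371.86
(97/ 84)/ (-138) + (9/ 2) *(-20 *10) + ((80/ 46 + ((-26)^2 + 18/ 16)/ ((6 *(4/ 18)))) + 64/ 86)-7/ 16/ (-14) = -97111703/ 249228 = -389.65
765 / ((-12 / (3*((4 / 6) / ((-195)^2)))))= -17 / 5070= -0.00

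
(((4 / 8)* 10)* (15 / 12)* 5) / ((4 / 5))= 625 / 16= 39.06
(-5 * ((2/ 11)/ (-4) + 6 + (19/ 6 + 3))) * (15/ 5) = -2000/ 11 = -181.82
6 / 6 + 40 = 41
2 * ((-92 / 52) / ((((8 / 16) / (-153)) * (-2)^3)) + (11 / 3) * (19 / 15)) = -126.06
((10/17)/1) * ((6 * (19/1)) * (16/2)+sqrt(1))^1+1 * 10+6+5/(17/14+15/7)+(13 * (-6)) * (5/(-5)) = 505406/799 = 632.55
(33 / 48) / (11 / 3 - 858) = -3 / 3728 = -0.00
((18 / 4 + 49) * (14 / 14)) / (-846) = -107 / 1692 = -0.06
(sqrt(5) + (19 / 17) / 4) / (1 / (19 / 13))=361 / 884 + 19 * sqrt(5) / 13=3.68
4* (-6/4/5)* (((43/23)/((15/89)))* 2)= -15308/575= -26.62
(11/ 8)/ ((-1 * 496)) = -11/ 3968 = -0.00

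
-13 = -13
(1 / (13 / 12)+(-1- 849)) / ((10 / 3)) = -16557 / 65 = -254.72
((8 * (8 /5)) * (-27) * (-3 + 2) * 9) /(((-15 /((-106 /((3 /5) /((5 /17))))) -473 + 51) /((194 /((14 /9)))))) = -1439150976 /1564549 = -919.85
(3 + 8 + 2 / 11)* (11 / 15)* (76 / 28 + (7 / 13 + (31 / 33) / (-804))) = 321876691 / 12072060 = 26.66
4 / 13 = 0.31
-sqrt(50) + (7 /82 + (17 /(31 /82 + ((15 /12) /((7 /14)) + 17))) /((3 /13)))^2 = 577777853689 /40196240100-5 * sqrt(2) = 7.30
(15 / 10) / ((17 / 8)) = 12 / 17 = 0.71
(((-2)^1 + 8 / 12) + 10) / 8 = 13 / 12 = 1.08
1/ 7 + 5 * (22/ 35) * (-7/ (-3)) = 157/ 21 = 7.48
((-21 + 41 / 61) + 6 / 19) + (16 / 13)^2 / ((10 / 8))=-18412114 / 979355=-18.80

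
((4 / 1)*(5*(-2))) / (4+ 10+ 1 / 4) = -160 / 57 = -2.81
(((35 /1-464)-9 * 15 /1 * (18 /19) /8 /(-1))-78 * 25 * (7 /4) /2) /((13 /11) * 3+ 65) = -221463 /7163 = -30.92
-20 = -20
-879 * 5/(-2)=4395/2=2197.50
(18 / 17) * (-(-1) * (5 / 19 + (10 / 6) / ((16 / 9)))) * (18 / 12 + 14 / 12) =1095 / 323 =3.39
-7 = -7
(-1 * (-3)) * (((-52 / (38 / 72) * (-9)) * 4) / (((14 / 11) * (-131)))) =-1111968 / 17423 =-63.82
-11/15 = -0.73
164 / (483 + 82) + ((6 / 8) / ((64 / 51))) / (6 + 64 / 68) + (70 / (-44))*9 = -2617473953 / 187742720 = -13.94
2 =2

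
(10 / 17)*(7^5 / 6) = 84035 / 51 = 1647.75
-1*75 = -75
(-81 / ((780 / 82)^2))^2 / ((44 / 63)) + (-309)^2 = 95482.15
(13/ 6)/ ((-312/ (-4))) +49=1765/ 36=49.03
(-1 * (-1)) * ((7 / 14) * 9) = 9 / 2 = 4.50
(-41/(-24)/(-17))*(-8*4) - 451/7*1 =-61.21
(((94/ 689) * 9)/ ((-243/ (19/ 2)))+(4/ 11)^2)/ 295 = 37919/ 132806817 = 0.00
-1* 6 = -6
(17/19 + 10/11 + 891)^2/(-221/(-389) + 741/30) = 135442281470240/4293536533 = 31545.62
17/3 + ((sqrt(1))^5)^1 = 20/3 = 6.67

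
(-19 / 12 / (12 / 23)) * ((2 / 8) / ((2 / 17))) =-7429 / 1152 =-6.45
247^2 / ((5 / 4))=244036 / 5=48807.20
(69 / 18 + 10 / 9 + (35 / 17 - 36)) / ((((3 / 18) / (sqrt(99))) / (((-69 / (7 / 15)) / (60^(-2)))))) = 33060798000 *sqrt(11) / 119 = 921430775.09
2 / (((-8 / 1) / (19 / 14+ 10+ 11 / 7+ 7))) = -279 / 56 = -4.98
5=5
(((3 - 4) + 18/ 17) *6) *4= 1.41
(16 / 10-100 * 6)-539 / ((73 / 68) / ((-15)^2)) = -41451916 / 365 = -113566.89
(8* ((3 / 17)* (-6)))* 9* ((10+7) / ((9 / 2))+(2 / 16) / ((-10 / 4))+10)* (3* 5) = -266868 / 17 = -15698.12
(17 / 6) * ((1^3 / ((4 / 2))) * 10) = 85 / 6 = 14.17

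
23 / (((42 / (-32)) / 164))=-60352 / 21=-2873.90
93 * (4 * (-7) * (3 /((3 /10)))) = -26040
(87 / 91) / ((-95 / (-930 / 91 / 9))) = 1798 / 157339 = 0.01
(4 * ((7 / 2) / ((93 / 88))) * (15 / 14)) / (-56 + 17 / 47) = -4136 / 16213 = -0.26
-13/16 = -0.81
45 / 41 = 1.10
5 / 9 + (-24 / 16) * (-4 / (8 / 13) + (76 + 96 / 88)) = -41711 / 396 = -105.33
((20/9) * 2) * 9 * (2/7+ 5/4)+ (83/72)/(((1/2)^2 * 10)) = 77981/1260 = 61.89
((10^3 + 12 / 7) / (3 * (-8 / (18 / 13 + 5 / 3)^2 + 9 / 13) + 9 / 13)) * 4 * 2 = 368817176 / 8811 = 41858.72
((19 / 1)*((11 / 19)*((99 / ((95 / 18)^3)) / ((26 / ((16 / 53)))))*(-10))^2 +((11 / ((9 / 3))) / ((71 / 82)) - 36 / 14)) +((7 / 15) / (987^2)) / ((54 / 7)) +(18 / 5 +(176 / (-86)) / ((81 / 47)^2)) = 757910590667015441927742001217 / 164291184746523312857971751250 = 4.61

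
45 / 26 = 1.73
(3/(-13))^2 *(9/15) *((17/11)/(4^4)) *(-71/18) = -3621/4759040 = -0.00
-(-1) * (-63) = -63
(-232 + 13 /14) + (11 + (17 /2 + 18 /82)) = -211.35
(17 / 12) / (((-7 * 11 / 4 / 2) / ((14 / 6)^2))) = -238 / 297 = -0.80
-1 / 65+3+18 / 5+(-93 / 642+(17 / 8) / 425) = 1792931 / 278200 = 6.44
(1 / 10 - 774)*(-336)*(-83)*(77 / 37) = -8309271432 / 185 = -44914980.71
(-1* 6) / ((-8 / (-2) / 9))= -27 / 2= -13.50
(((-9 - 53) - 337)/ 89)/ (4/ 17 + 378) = -6783/ 572270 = -0.01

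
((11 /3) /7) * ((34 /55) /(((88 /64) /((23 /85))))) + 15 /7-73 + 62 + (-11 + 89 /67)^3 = -1586638095466 /1736906325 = -913.49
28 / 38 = 14 / 19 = 0.74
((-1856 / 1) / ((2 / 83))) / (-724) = 106.39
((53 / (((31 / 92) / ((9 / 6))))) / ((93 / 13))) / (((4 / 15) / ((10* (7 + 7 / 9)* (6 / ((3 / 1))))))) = 55464500 / 2883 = 19238.47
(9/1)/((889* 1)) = 9/889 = 0.01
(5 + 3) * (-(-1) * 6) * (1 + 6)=336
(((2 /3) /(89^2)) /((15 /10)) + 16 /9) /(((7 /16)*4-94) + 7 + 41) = -506960 /12618153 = -0.04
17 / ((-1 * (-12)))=17 / 12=1.42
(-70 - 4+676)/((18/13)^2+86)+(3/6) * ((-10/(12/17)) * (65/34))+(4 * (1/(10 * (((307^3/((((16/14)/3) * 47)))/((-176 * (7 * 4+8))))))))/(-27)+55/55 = -3084486204757339/541684022158440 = -5.69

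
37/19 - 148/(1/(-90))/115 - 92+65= 39668/437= 90.77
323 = 323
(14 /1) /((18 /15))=35 /3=11.67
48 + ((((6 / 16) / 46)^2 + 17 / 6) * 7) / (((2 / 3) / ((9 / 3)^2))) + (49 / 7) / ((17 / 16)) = 322.34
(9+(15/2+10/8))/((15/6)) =7.10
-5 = -5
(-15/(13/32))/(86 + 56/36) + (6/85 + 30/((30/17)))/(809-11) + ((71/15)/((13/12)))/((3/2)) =145484441/57904210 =2.51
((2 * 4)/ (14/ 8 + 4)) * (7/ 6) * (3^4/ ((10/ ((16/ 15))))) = 8064/ 575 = 14.02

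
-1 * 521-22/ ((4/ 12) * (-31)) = -16085/ 31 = -518.87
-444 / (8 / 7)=-777 / 2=-388.50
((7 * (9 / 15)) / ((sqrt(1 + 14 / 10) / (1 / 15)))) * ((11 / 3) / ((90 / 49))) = 3773 * sqrt(15) / 40500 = 0.36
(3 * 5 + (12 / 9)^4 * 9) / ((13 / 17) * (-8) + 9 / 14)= -93058 / 11727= -7.94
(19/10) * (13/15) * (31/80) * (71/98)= 543647/1176000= 0.46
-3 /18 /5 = -1 /30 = -0.03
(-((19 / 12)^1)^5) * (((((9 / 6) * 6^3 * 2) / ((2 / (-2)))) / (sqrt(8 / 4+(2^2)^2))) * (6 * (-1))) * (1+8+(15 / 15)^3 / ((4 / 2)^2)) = -91615663 * sqrt(2) / 1536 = -84351.64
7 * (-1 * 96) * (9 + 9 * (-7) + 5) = 32928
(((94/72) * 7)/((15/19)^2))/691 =118769/5597100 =0.02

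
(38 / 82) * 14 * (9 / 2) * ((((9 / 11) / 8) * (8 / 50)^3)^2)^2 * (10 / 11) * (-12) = -772032135168 / 78714978694915771484375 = -0.00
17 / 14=1.21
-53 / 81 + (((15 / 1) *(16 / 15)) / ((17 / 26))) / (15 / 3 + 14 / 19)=542015 / 150093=3.61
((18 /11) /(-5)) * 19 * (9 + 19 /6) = -4161 /55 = -75.65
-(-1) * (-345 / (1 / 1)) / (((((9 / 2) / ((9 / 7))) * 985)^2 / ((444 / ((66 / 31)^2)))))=-0.00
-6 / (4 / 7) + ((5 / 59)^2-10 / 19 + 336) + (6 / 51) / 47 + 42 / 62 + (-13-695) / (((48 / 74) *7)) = 1946383532605 / 11467378237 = 169.73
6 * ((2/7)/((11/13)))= 156/77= 2.03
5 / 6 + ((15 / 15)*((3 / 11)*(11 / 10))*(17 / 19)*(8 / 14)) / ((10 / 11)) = 19991 / 19950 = 1.00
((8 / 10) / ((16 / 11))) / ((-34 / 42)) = -231 / 340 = -0.68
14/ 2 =7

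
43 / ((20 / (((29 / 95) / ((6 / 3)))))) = 1247 / 3800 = 0.33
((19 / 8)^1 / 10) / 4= 0.06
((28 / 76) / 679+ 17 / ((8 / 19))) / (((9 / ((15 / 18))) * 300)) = 595297 / 47770560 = 0.01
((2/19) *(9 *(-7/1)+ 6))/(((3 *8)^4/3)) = -1/18432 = -0.00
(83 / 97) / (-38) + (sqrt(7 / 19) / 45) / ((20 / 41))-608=-2241171 / 3686 + 41 * sqrt(133) / 17100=-607.99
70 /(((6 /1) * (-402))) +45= 54235 /1206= 44.97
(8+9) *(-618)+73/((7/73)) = -68213/7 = -9744.71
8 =8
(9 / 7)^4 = 6561 / 2401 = 2.73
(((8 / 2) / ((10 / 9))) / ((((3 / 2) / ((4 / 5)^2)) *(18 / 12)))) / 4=32 / 125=0.26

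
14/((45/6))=28/15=1.87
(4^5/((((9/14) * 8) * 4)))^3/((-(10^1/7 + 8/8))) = -629407744/12393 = -50787.36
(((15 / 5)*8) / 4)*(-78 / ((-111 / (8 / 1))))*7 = 8736 / 37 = 236.11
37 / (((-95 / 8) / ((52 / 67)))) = -15392 / 6365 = -2.42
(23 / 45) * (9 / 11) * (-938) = -21574 / 55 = -392.25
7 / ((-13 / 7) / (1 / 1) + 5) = 49 / 22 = 2.23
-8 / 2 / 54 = -2 / 27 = -0.07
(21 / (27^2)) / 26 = 7 / 6318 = 0.00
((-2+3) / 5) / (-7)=-1 / 35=-0.03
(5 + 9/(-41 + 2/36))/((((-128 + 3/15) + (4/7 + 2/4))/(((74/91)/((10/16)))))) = -320864/6537927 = -0.05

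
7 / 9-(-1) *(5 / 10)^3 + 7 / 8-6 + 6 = 16 / 9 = 1.78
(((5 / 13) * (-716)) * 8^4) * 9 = -131973120 / 13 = -10151778.46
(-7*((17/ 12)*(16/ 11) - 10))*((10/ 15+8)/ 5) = 47684/ 495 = 96.33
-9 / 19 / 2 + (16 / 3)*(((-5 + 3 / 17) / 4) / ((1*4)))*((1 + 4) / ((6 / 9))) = -7943 / 646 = -12.30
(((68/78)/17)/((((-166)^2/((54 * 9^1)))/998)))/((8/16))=161676/89557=1.81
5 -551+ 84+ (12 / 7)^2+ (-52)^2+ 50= 112452 / 49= 2294.94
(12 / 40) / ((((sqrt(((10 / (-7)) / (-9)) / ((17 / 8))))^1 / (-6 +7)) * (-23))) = -9 * sqrt(595) / 4600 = -0.05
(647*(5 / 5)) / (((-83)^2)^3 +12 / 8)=1294 / 653880746741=0.00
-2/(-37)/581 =2/21497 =0.00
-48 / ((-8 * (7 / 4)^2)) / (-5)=-96 / 245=-0.39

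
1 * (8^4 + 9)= 4105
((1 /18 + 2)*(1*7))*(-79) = -20461 /18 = -1136.72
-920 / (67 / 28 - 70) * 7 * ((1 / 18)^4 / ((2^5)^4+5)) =11270 / 13023347708313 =0.00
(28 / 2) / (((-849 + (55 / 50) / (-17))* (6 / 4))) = -4760 / 433023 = -0.01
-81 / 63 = -9 / 7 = -1.29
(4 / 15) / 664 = 1 / 2490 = 0.00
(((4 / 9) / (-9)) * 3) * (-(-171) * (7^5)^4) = -6064212238618512076 / 3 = -2021404079539504025.33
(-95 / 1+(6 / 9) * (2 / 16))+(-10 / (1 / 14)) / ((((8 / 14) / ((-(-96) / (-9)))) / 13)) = 406541 / 12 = 33878.42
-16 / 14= -8 / 7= -1.14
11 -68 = -57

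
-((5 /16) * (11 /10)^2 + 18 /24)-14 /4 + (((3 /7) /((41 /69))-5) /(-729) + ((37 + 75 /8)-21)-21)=-16554103 /66951360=-0.25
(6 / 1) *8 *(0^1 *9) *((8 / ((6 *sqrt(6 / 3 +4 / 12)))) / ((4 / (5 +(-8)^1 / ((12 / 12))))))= 0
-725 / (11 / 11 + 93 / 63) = -15225 / 52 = -292.79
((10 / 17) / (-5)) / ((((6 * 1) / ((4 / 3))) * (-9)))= 4 / 1377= 0.00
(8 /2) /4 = 1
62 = 62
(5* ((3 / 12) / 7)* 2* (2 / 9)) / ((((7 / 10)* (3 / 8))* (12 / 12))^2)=32000 / 27783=1.15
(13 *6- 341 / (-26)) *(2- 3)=-2369 / 26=-91.12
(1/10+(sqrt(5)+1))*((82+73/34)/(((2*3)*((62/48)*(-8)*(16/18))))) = -25749*sqrt(5)/16864 - 283239/168640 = -5.09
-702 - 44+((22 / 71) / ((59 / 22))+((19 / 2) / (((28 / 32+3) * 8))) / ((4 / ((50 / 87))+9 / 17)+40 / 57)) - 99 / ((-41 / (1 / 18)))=-787838297115263 / 1056490100389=-745.71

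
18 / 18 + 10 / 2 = 6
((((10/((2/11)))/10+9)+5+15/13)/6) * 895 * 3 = 9242.60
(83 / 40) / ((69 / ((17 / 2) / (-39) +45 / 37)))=0.03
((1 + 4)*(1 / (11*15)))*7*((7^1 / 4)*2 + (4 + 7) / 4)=175 / 132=1.33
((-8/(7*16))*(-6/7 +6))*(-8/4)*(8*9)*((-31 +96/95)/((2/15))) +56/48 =-9493565/798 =-11896.70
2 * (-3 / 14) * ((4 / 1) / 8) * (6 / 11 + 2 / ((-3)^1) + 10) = -163 / 77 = -2.12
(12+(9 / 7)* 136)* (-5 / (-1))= 934.29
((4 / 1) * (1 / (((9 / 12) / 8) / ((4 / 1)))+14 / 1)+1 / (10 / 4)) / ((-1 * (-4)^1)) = 1703 / 30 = 56.77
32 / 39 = 0.82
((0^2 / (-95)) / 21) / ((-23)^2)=0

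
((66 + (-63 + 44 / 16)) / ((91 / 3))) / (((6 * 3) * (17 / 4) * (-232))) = -23 / 2153424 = -0.00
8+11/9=83/9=9.22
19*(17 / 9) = 323 / 9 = 35.89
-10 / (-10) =1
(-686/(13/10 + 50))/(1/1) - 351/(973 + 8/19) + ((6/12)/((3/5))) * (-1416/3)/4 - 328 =-154641476/351405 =-440.07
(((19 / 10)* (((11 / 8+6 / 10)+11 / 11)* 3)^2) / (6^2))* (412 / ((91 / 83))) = 328597913 / 208000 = 1579.80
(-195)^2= 38025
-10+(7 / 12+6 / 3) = -89 / 12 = -7.42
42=42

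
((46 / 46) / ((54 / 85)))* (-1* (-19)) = 1615 / 54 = 29.91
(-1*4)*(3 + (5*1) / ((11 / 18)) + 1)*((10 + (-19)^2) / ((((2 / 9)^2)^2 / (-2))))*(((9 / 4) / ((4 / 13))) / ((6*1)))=6360384303 / 352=18069273.59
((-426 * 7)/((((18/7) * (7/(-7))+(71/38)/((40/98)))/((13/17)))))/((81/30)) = -420.98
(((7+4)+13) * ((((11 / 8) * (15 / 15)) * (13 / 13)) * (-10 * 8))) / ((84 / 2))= -440 / 7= -62.86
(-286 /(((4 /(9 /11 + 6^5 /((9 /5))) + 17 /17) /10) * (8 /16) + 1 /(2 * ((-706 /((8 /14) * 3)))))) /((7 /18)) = -1727435801520 /114701143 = -15060.32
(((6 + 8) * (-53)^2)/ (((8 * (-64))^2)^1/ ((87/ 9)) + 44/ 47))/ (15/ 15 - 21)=-26800669/ 369635800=-0.07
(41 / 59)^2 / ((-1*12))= -1681 / 41772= -0.04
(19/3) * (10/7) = 190/21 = 9.05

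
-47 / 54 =-0.87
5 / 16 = 0.31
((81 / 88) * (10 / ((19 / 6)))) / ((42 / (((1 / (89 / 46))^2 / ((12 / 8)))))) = 142830 / 11588423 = 0.01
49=49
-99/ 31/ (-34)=99/ 1054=0.09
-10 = -10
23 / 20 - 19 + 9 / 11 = -3747 / 220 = -17.03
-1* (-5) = 5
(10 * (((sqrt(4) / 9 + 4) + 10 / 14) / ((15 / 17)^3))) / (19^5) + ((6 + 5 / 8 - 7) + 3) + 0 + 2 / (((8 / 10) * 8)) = 2.94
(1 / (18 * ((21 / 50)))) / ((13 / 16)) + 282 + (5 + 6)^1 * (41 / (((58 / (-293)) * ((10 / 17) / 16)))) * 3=-185629.37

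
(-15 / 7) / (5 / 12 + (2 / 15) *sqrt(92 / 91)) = -292500 / 50987 + 14400 *sqrt(2093) / 356909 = -3.89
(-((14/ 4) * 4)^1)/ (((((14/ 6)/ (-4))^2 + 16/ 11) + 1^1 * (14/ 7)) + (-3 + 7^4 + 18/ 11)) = -22176/ 3807035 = -0.01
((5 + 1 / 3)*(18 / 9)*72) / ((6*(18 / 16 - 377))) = -1024 / 3007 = -0.34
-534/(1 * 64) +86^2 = 7387.66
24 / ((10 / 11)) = 132 / 5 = 26.40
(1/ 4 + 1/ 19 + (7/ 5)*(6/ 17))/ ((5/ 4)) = 5147/ 8075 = 0.64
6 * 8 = 48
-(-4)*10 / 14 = 20 / 7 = 2.86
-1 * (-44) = 44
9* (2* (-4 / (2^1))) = -36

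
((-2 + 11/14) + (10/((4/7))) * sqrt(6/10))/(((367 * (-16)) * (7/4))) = -0.00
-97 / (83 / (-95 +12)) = 97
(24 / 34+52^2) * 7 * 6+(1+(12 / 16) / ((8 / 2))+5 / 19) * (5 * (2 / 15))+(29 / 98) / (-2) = 14383383397 / 126616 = 113598.47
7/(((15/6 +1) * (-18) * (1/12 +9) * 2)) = -2/327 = -0.01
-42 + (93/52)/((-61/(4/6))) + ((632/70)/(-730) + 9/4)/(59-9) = -85045758501/2026115000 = -41.97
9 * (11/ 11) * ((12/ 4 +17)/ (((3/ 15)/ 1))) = 900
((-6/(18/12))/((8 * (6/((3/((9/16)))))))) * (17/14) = -34/63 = -0.54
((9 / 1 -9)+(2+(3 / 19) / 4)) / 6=155 / 456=0.34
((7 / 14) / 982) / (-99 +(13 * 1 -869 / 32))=-8 / 1777911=-0.00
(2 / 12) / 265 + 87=138331 / 1590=87.00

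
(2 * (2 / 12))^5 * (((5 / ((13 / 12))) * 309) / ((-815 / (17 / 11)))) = -7004 / 629343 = -0.01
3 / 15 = 1 / 5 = 0.20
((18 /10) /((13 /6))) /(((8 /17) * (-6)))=-153 /520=-0.29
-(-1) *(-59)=-59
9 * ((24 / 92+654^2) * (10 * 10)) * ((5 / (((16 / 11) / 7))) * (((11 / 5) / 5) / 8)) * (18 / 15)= 112486596453 / 184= 611340198.11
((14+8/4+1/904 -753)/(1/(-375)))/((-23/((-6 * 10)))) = 3747639375/5198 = 720977.18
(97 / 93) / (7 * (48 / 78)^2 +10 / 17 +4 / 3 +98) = 278681 / 27406232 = 0.01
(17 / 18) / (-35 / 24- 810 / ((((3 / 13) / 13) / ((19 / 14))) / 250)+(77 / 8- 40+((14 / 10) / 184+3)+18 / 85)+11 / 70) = -930580 / 15254365189071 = -0.00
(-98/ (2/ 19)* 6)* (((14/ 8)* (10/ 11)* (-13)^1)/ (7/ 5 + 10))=111475/ 11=10134.09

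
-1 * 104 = -104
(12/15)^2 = 16/25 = 0.64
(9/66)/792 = 1/5808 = 0.00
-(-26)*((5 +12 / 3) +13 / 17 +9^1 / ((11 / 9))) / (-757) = -83278 / 141559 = -0.59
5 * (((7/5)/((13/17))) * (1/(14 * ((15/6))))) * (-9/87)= -51/1885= -0.03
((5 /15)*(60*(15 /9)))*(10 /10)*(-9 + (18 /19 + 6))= -1300 /19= -68.42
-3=-3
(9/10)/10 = 9/100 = 0.09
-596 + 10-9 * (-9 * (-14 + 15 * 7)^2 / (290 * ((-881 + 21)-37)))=-3925819 / 6670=-588.58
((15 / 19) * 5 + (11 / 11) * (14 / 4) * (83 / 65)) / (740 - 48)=20789 / 1709240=0.01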